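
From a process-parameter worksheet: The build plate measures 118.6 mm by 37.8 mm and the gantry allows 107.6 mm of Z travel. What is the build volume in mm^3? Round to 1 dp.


V = 118.6 * 37.8 * 107.6 = 482379.4 mm^3


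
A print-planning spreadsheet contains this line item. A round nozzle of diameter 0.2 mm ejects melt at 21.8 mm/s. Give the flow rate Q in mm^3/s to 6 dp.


A = pi*(0.2/2)^2 = 0.03141593 mm^2
Q = 0.03141593 * 21.8 = 0.684867 mm^3/s


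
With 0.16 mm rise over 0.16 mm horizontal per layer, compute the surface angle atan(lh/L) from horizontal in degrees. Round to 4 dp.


angle = atan(0.16/0.16) = 45.0 degrees


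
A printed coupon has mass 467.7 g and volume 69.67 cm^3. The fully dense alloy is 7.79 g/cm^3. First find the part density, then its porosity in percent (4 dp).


rho_part = 467.7 / 69.67 = 6.71307593 g/cm^3
Porosity = (1 - 6.71307593/7.79)*100 = 13.8244 %


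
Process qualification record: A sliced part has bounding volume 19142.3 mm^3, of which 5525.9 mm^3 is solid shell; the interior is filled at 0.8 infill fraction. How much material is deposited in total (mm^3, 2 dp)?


V_infill = (19142.3 - 5525.9) * 0.8 = 10893.12
V_total = 5525.9 + 10893.12 = 16419.02 mm^3


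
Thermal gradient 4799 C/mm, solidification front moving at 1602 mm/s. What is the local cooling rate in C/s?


CR = 4799 * 1602 = 7687998 C/s


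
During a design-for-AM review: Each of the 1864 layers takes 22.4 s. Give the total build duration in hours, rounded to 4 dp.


t = 1864 * 22.4 / 3600 = 11.5982 hrs


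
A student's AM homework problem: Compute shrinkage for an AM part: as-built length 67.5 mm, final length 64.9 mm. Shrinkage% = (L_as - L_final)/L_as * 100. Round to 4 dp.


Shrinkage = ((67.5-64.9)/67.5)*100 = 3.8519 %


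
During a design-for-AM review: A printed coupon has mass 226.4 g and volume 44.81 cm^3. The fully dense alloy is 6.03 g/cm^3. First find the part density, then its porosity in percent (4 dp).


rho_part = 226.4 / 44.81 = 5.05244365 g/cm^3
Porosity = (1 - 5.05244365/6.03)*100 = 16.2115 %


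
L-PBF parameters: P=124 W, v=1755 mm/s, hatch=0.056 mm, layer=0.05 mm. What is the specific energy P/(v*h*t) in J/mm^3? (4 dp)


Build rate = 1755 * 0.056 * 0.05 = 4.914 mm^3/s
SE = 124 / 4.914 = 25.234 J/mm^3


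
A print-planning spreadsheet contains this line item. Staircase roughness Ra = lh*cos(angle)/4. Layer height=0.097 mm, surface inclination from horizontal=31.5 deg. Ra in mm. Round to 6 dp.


Ra = 0.097 * cos(31.5) / 4 = 0.020677 mm


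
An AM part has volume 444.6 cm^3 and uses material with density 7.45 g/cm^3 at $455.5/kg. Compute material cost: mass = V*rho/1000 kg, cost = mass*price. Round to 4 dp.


Mass = 444.6*7.45/1000 = 3.31227 kg
Cost = 3.31227 * 455.5 = 1508.739 $


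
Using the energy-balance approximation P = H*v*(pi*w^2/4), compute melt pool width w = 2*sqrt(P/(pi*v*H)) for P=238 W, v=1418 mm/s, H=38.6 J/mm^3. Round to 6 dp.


w = 2*sqrt(238/(pi*1418*38.6)) = 0.074407 mm


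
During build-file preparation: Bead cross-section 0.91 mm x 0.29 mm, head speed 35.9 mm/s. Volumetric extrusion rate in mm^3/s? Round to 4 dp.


Rate = 0.91 * 0.29 * 35.9 = 9.474 mm^3/s


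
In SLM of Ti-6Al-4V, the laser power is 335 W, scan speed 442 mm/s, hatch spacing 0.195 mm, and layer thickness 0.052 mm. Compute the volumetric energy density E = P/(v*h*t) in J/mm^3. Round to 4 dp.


E = 335 / (442*0.195*0.052) = 74.7454 J/mm^3


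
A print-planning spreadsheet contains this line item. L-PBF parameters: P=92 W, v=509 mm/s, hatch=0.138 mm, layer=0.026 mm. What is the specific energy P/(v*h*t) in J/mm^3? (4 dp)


Build rate = 509 * 0.138 * 0.026 = 1.826292 mm^3/s
SE = 92 / 1.826292 = 50.3753 J/mm^3


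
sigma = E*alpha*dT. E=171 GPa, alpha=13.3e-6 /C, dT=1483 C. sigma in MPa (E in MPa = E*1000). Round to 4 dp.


sigma = 171*1000 * 13.3e-6 * 1483 = 3372.7869 MPa


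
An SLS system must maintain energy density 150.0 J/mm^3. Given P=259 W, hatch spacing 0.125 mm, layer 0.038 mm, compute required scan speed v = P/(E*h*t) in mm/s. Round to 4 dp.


v = 259 / (150.0*0.125*0.038) = 363.5088 mm/s


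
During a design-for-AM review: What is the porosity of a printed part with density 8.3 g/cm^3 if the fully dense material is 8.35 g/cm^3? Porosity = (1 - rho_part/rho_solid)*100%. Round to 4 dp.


Porosity = (1-8.3/8.35)*100 = 0.5988 %


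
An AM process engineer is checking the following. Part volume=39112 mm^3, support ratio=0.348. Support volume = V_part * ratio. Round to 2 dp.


V_support = 39112 * 0.348 = 13610.98 mm^3


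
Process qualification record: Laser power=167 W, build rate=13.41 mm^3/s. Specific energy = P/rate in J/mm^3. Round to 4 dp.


SE = 167 / 13.41 = 12.4534 J/mm^3


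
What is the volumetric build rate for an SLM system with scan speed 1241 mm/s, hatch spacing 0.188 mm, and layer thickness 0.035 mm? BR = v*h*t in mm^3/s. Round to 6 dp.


Rate = 1241 * 0.188 * 0.035 = 8.16578 mm^3/s


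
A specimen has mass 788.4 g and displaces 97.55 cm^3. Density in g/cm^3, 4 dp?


rho = 788.4 / 97.55 = 8.082 g/cm^3


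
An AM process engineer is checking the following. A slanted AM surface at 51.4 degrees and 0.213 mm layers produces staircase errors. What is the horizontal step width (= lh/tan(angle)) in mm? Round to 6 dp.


step = 0.213 / tan(51.4) = 0.170036 mm


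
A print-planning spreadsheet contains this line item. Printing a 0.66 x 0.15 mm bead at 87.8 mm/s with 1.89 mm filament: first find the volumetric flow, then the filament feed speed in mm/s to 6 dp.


Q = 0.66 * 0.15 * 87.8 = 8.6922 mm^3/s
A_fil = pi*(1.89/2)^2 = 2.80552078 mm^2
v_feed = 8.6922 / 2.80552078 = 3.098248 mm/s


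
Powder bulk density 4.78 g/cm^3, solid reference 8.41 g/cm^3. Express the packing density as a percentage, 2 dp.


Packing = (4.78/8.41)*100 = 56.84 %


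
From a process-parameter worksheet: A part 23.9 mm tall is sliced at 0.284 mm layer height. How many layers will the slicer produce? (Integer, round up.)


Layers = ceil(23.9/0.284) = 85


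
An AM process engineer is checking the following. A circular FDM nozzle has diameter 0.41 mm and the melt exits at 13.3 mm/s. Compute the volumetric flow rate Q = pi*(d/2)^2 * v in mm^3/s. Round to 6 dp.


A = pi*(0.41/2)^2 = 0.13202543 mm^2
Q = 0.13202543 * 13.3 = 1.755938 mm^3/s


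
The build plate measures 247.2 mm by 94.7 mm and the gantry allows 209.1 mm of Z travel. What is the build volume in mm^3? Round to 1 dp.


V = 247.2 * 94.7 * 209.1 = 4894997.5 mm^3


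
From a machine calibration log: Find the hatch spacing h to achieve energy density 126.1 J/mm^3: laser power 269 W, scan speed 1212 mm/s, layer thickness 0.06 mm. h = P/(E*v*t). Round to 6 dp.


h = 269 / (126.1*1212*0.06) = 0.029335 mm


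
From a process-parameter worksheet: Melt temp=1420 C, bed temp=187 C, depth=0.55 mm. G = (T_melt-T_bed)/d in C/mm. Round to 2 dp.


G = (1420-187)/0.55 = 2241.82 C/mm


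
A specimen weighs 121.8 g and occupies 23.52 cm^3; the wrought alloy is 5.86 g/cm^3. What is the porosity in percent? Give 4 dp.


rho_part = 121.8 / 23.52 = 5.17857143 g/cm^3
Porosity = (1 - 5.17857143/5.86)*100 = 11.6285 %


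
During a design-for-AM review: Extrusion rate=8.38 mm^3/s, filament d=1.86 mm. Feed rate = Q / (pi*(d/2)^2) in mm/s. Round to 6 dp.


A = pi*(1.86/2)^2 = 2.717163
v = 8.38 / 2.717163 = 3.084099 mm/s


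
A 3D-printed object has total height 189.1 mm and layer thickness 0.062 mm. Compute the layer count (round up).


Layers = ceil(189.1/0.062) = 3050


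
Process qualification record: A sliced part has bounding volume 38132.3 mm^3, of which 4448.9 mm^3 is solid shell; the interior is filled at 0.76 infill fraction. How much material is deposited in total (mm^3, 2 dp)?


V_infill = (38132.3 - 4448.9) * 0.76 = 25599.38
V_total = 4448.9 + 25599.38 = 30048.28 mm^3


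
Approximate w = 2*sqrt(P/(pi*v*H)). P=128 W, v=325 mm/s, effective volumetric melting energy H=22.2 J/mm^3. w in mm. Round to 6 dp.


w = 2*sqrt(128/(pi*325*22.2)) = 0.150294 mm


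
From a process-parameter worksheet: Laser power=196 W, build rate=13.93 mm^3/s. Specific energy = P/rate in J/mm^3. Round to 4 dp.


SE = 196 / 13.93 = 14.0704 J/mm^3


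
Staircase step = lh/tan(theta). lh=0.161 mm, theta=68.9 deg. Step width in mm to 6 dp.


step = 0.161 / tan(68.9) = 0.062125 mm


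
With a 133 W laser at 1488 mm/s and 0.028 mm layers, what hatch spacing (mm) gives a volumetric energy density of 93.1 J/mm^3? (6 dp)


h = 133 / (93.1*1488*0.028) = 0.034288 mm


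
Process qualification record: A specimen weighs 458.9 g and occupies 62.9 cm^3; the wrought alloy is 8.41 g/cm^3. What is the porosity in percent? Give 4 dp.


rho_part = 458.9 / 62.9 = 7.29570747 g/cm^3
Porosity = (1 - 7.29570747/8.41)*100 = 13.2496 %


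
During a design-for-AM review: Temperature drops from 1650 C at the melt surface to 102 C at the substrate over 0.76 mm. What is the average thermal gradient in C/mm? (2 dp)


G = (1650-102)/0.76 = 2036.84 C/mm


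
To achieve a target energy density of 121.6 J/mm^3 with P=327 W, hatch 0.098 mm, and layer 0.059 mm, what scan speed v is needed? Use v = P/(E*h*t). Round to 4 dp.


v = 327 / (121.6*0.098*0.059) = 465.089 mm/s


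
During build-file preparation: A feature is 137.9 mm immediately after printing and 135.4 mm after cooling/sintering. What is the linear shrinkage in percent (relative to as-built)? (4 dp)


Shrinkage = ((137.9-135.4)/137.9)*100 = 1.8129 %


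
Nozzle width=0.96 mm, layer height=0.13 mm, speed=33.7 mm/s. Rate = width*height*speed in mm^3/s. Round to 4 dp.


Rate = 0.96 * 0.13 * 33.7 = 4.2058 mm^3/s


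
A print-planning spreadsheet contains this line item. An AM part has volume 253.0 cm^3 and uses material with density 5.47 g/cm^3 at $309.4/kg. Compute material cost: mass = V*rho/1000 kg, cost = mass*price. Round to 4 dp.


Mass = 253.0*5.47/1000 = 1.38391 kg
Cost = 1.38391 * 309.4 = 428.1818 $


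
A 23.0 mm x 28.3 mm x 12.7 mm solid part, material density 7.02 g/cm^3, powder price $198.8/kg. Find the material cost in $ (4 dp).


V = 23.0 * 28.3 * 12.7 = 8266.43 mm^3 = 8.26643 cm^3
Mass = 8.26643 * 7.02 / 1000 = 0.05803034 kg
Cost = 0.05803034 * 198.8 = 11.5364 $


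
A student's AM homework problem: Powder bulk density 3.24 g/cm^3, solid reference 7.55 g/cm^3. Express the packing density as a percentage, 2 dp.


Packing = (3.24/7.55)*100 = 42.91 %


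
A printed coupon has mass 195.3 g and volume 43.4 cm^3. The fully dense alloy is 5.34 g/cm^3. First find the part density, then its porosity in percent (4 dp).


rho_part = 195.3 / 43.4 = 4.5 g/cm^3
Porosity = (1 - 4.5/5.34)*100 = 15.7303 %


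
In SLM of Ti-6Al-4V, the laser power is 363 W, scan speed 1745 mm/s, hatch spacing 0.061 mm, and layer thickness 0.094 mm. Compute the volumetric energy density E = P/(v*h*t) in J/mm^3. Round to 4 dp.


E = 363 / (1745*0.061*0.094) = 36.2788 J/mm^3


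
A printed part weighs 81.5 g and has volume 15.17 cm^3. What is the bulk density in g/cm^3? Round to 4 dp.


rho = 81.5 / 15.17 = 5.3724 g/cm^3


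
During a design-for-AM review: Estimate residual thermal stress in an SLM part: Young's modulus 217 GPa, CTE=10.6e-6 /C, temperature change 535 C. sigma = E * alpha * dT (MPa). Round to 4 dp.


sigma = 217*1000 * 10.6e-6 * 535 = 1230.607 MPa


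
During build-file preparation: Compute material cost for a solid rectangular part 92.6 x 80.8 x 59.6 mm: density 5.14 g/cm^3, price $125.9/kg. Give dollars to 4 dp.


V = 92.6 * 80.8 * 59.6 = 445931.968 mm^3 = 445.931968 cm^3
Mass = 445.931968 * 5.14 / 1000 = 2.29209032 kg
Cost = 2.29209032 * 125.9 = 288.5742 $


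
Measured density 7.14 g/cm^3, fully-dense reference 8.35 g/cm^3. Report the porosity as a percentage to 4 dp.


Porosity = (1-7.14/8.35)*100 = 14.491 %


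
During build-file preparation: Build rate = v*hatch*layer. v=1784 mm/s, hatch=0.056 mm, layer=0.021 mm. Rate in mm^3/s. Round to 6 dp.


Rate = 1784 * 0.056 * 0.021 = 2.097984 mm^3/s


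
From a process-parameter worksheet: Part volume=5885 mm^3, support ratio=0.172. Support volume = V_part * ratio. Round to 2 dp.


V_support = 5885 * 0.172 = 1012.22 mm^3


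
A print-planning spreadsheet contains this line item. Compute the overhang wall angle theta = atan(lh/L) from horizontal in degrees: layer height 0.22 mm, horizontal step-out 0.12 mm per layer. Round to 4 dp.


angle = atan(0.22/0.12) = 61.3895 degrees


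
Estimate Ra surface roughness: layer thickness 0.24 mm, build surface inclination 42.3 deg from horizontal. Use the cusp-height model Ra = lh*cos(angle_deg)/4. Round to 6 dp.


Ra = 0.24 * cos(42.3) / 4 = 0.044378 mm


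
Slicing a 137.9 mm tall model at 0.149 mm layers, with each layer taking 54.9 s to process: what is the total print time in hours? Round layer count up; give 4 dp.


Layers = ceil(137.9/0.149) = 926
t = 926 * 54.9 / 3600 = 14.1215 hrs


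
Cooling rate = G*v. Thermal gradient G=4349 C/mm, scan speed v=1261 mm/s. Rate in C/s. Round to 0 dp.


CR = 4349 * 1261 = 5484089 C/s


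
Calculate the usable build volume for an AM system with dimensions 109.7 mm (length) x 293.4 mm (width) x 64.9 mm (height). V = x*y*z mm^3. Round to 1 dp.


V = 109.7 * 293.4 * 64.9 = 2088870.1 mm^3


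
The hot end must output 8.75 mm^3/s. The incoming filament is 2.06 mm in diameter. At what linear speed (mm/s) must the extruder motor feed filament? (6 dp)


A = pi*(2.06/2)^2 = 3.332916
v = 8.75 / 3.332916 = 2.625329 mm/s


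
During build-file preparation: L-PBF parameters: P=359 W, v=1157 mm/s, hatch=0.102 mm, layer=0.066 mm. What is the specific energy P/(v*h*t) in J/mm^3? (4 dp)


Build rate = 1157 * 0.102 * 0.066 = 7.788924 mm^3/s
SE = 359 / 7.788924 = 46.0911 J/mm^3


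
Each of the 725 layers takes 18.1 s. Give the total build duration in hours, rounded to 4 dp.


t = 725 * 18.1 / 3600 = 3.6451 hrs


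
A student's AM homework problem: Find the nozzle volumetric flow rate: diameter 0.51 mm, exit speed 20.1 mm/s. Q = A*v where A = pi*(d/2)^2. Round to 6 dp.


A = pi*(0.51/2)^2 = 0.20428206 mm^2
Q = 0.20428206 * 20.1 = 4.106069 mm^3/s


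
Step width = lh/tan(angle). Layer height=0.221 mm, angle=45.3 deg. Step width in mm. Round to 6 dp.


step = 0.221 / tan(45.3) = 0.218698 mm


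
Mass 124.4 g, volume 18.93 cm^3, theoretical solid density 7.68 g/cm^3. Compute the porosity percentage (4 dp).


rho_part = 124.4 / 18.93 = 6.5715795 g/cm^3
Porosity = (1 - 6.5715795/7.68)*100 = 14.4326 %


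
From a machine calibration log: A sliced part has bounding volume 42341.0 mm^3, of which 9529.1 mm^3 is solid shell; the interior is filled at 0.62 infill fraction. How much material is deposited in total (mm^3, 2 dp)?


V_infill = (42341.0 - 9529.1) * 0.62 = 20343.38
V_total = 9529.1 + 20343.38 = 29872.48 mm^3


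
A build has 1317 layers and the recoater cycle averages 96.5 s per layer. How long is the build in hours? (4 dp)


t = 1317 * 96.5 / 3600 = 35.3029 hrs


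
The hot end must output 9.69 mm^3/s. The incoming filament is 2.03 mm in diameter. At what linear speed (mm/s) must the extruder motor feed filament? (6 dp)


A = pi*(2.03/2)^2 = 3.236547
v = 9.69 / 3.236547 = 2.993931 mm/s


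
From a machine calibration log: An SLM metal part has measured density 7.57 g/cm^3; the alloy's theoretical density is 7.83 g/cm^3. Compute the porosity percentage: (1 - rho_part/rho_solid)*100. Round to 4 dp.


Porosity = (1-7.57/7.83)*100 = 3.3206 %


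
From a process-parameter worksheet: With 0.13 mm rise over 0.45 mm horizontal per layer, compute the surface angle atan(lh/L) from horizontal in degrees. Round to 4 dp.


angle = atan(0.13/0.45) = 16.1134 degrees


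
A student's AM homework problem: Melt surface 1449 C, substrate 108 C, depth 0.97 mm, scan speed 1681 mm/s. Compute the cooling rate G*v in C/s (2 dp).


G = (1449-108)/0.97 = 1382.4742268 C/mm
CR = 1382.4742268 * 1681 = 2323939.18 C/s


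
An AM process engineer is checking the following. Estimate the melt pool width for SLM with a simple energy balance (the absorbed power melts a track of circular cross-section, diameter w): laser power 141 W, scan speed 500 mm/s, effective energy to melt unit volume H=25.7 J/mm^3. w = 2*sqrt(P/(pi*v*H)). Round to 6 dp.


w = 2*sqrt(141/(pi*500*25.7)) = 0.118199 mm


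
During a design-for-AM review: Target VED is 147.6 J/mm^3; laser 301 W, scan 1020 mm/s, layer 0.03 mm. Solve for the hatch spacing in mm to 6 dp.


h = 301 / (147.6*1020*0.03) = 0.066644 mm


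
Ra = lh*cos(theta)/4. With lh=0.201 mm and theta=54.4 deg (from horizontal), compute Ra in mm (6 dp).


Ra = 0.201 * cos(54.4) / 4 = 0.029252 mm


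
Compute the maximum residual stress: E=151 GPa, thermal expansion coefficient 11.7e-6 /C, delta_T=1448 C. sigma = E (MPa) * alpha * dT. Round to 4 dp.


sigma = 151*1000 * 11.7e-6 * 1448 = 2558.1816 MPa


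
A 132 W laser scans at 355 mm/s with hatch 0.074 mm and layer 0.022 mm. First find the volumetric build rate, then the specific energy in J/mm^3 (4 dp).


Build rate = 355 * 0.074 * 0.022 = 0.57794 mm^3/s
SE = 132 / 0.57794 = 228.3974 J/mm^3


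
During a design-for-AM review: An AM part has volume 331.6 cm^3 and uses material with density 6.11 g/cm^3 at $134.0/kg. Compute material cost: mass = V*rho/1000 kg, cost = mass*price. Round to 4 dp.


Mass = 331.6*6.11/1000 = 2.026076 kg
Cost = 2.026076 * 134.0 = 271.4942 $


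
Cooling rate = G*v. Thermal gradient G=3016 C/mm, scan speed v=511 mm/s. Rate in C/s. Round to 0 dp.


CR = 3016 * 511 = 1541176 C/s


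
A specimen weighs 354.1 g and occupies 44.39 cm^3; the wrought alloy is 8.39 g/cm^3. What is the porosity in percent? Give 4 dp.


rho_part = 354.1 / 44.39 = 7.97702185 g/cm^3
Porosity = (1 - 7.97702185/8.39)*100 = 4.9223 %


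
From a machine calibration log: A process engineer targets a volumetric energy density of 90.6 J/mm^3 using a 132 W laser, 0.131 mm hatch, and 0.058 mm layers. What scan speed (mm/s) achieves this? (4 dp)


v = 132 / (90.6*0.131*0.058) = 191.7549 mm/s


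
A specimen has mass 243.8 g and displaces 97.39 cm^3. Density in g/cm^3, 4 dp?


rho = 243.8 / 97.39 = 2.5033 g/cm^3


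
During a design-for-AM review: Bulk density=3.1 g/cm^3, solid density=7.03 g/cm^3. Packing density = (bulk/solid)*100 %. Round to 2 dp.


Packing = (3.1/7.03)*100 = 44.1 %


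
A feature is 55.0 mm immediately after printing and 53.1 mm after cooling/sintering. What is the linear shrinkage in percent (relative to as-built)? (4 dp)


Shrinkage = ((55.0-53.1)/55.0)*100 = 3.4545 %


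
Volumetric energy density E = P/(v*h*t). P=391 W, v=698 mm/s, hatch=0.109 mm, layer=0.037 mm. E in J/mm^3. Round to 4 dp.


E = 391 / (698*0.109*0.037) = 138.8971 J/mm^3


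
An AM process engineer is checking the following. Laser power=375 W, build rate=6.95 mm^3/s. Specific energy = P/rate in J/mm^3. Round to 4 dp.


SE = 375 / 6.95 = 53.9568 J/mm^3


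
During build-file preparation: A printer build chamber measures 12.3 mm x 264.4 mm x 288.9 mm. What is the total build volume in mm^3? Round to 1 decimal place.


V = 12.3 * 264.4 * 288.9 = 939537.5 mm^3


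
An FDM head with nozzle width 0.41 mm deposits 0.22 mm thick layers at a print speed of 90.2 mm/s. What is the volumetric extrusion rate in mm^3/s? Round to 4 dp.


Rate = 0.41 * 0.22 * 90.2 = 8.136 mm^3/s


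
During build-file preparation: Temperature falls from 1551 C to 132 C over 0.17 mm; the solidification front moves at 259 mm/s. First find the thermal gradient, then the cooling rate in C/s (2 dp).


G = (1551-132)/0.17 = 8347.05882353 C/mm
CR = 8347.05882353 * 259 = 2161888.24 C/s


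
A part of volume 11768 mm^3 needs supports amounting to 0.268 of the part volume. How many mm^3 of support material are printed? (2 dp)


V_support = 11768 * 0.268 = 3153.82 mm^3


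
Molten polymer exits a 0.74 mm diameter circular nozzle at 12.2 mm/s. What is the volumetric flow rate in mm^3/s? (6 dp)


A = pi*(0.74/2)^2 = 0.43008403 mm^2
Q = 0.43008403 * 12.2 = 5.247025 mm^3/s


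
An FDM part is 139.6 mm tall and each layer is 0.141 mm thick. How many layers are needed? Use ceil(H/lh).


Layers = ceil(139.6/0.141) = 991


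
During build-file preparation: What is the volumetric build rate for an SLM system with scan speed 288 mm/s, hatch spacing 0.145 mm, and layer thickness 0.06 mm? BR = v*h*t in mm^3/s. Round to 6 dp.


Rate = 288 * 0.145 * 0.06 = 2.5056 mm^3/s


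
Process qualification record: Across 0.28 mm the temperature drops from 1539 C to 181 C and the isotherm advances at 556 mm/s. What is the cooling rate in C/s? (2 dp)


G = (1539-181)/0.28 = 4850.0 C/mm
CR = 4850.0 * 556 = 2696600.0 C/s


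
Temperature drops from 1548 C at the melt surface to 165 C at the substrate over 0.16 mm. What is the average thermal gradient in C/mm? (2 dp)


G = (1548-165)/0.16 = 8643.75 C/mm


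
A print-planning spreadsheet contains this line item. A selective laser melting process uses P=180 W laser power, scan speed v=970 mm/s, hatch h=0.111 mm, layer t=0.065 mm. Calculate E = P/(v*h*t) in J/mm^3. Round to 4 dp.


E = 180 / (970*0.111*0.065) = 25.7196 J/mm^3


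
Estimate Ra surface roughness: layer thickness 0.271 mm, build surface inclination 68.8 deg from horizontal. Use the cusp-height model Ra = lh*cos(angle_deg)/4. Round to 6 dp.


Ra = 0.271 * cos(68.8) / 4 = 0.0245 mm


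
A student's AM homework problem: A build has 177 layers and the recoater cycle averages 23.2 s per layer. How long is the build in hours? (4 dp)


t = 177 * 23.2 / 3600 = 1.1407 hrs


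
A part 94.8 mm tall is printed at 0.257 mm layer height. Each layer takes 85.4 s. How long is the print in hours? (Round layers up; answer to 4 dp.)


Layers = ceil(94.8/0.257) = 369
t = 369 * 85.4 / 3600 = 8.7535 hrs


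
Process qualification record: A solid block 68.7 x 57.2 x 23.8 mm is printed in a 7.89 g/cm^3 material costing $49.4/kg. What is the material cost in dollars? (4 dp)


V = 68.7 * 57.2 * 23.8 = 93525.432 mm^3 = 93.525432 cm^3
Mass = 93.525432 * 7.89 / 1000 = 0.73791566 kg
Cost = 0.73791566 * 49.4 = 36.453 $


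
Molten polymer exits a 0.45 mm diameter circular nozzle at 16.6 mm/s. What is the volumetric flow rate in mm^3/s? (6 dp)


A = pi*(0.45/2)^2 = 0.15904313 mm^2
Q = 0.15904313 * 16.6 = 2.640116 mm^3/s


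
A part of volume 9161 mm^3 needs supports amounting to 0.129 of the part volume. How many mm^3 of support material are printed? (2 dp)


V_support = 9161 * 0.129 = 1181.77 mm^3


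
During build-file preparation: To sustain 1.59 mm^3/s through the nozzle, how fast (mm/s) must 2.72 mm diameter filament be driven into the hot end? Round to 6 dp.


A = pi*(2.72/2)^2 = 5.81069
v = 1.59 / 5.81069 = 0.273634 mm/s


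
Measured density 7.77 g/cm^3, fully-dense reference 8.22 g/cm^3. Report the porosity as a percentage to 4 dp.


Porosity = (1-7.77/8.22)*100 = 5.4745 %


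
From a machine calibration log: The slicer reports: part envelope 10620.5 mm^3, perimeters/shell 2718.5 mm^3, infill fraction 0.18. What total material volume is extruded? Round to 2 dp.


V_infill = (10620.5 - 2718.5) * 0.18 = 1422.36
V_total = 2718.5 + 1422.36 = 4140.86 mm^3


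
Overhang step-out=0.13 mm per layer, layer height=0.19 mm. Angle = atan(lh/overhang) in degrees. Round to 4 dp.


angle = atan(0.19/0.13) = 55.6197 degrees


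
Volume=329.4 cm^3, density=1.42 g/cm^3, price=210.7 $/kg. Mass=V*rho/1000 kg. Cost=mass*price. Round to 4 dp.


Mass = 329.4*1.42/1000 = 0.467748 kg
Cost = 0.467748 * 210.7 = 98.5545 $


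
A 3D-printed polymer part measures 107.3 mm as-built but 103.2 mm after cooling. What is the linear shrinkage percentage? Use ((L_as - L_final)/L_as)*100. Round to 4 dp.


Shrinkage = ((107.3-103.2)/107.3)*100 = 3.8211 %


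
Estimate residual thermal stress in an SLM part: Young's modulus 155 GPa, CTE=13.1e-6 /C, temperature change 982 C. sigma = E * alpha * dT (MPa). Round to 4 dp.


sigma = 155*1000 * 13.1e-6 * 982 = 1993.951 MPa


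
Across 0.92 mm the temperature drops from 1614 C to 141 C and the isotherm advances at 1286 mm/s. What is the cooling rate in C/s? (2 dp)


G = (1614-141)/0.92 = 1601.08695652 C/mm
CR = 1601.08695652 * 1286 = 2058997.83 C/s


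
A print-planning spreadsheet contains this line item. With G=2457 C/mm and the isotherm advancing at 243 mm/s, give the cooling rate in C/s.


CR = 2457 * 243 = 597051 C/s


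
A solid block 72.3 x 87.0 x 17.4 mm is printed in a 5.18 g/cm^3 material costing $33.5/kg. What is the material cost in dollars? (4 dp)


V = 72.3 * 87.0 * 17.4 = 109447.74 mm^3 = 109.44774 cm^3
Mass = 109.44774 * 5.18 / 1000 = 0.56693929 kg
Cost = 0.56693929 * 33.5 = 18.9925 $


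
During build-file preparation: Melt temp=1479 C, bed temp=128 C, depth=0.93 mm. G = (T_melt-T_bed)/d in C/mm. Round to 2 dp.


G = (1479-128)/0.93 = 1452.69 C/mm


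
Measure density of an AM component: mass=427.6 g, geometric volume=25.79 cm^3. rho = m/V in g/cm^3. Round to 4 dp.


rho = 427.6 / 25.79 = 16.5801 g/cm^3


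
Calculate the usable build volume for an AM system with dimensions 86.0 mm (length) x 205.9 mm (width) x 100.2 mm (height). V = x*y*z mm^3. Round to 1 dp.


V = 86.0 * 205.9 * 100.2 = 1774281.5 mm^3


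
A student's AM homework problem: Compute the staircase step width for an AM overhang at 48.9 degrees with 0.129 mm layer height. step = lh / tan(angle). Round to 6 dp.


step = 0.129 / tan(48.9) = 0.112534 mm


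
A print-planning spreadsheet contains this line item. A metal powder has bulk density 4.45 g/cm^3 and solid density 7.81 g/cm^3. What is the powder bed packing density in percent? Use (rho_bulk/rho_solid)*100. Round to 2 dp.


Packing = (4.45/7.81)*100 = 56.98 %


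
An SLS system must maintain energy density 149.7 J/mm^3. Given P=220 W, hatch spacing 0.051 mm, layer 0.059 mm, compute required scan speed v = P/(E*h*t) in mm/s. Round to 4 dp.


v = 220 / (149.7*0.051*0.059) = 488.4034 mm/s


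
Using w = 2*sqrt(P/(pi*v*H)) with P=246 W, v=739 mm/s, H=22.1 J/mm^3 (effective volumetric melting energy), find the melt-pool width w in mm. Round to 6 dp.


w = 2*sqrt(246/(pi*739*22.1)) = 0.138485 mm


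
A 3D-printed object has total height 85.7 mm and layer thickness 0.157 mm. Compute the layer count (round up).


Layers = ceil(85.7/0.157) = 546


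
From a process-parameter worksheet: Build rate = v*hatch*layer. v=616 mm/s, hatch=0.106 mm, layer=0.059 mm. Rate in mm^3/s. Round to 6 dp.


Rate = 616 * 0.106 * 0.059 = 3.852464 mm^3/s


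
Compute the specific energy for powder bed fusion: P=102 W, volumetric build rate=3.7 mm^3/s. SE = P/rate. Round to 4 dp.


SE = 102 / 3.7 = 27.5676 J/mm^3


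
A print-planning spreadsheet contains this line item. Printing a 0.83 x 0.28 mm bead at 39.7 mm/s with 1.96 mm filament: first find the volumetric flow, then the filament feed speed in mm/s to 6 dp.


Q = 0.83 * 0.28 * 39.7 = 9.22628 mm^3/s
A_fil = pi*(1.96/2)^2 = 3.01718558 mm^2
v_feed = 9.22628 / 3.01718558 = 3.057909 mm/s


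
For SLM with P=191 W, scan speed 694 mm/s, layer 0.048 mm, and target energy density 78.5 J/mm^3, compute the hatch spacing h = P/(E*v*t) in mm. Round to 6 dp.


h = 191 / (78.5*694*0.048) = 0.07304 mm


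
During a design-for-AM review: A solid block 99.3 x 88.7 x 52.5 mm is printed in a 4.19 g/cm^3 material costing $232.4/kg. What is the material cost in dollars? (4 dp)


V = 99.3 * 88.7 * 52.5 = 462415.275 mm^3 = 462.415275 cm^3
Mass = 462.415275 * 4.19 / 1000 = 1.93752 kg
Cost = 1.93752 * 232.4 = 450.2796 $


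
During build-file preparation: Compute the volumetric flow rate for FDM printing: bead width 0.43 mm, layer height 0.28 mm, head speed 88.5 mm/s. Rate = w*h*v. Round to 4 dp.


Rate = 0.43 * 0.28 * 88.5 = 10.6554 mm^3/s


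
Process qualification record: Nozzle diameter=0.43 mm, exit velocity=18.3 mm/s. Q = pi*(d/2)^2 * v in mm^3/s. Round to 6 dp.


A = pi*(0.43/2)^2 = 0.14522012 mm^2
Q = 0.14522012 * 18.3 = 2.657528 mm^3/s


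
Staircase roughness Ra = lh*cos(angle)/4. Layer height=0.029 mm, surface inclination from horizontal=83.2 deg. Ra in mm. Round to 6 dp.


Ra = 0.029 * cos(83.2) / 4 = 0.000858 mm


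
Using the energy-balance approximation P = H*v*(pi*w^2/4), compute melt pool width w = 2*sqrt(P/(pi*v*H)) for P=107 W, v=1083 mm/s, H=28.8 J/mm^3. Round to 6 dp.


w = 2*sqrt(107/(pi*1083*28.8)) = 0.06609 mm


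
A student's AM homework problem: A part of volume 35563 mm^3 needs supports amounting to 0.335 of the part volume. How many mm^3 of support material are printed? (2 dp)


V_support = 35563 * 0.335 = 11913.61 mm^3


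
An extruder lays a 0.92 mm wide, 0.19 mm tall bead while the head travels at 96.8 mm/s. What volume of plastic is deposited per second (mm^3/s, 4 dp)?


Rate = 0.92 * 0.19 * 96.8 = 16.9206 mm^3/s


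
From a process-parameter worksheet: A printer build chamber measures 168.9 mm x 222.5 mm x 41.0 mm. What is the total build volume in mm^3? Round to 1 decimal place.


V = 168.9 * 222.5 * 41.0 = 1540790.3 mm^3


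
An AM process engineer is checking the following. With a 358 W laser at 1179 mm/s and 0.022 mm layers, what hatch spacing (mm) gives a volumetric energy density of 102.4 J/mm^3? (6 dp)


h = 358 / (102.4*1179*0.022) = 0.134787 mm


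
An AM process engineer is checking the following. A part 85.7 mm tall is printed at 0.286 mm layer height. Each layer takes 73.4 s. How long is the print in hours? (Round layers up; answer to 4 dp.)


Layers = ceil(85.7/0.286) = 300
t = 300 * 73.4 / 3600 = 6.1167 hrs


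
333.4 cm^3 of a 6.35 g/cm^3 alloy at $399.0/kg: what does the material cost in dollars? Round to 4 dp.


Mass = 333.4*6.35/1000 = 2.11709 kg
Cost = 2.11709 * 399.0 = 844.7189 $


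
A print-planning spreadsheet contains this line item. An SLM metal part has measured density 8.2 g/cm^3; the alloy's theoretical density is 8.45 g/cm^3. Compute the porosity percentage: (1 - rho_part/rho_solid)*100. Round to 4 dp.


Porosity = (1-8.2/8.45)*100 = 2.9586 %


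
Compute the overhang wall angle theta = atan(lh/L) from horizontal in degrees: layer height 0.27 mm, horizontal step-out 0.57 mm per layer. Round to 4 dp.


angle = atan(0.27/0.57) = 25.3462 degrees


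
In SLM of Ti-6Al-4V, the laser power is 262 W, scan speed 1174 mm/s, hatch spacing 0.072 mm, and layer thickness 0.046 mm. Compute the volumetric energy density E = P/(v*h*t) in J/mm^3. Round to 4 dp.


E = 262 / (1174*0.072*0.046) = 67.3818 J/mm^3


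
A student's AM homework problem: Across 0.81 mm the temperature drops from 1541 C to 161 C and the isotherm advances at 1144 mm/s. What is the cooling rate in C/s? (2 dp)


G = (1541-161)/0.81 = 1703.7037037 C/mm
CR = 1703.7037037 * 1144 = 1949037.04 C/s


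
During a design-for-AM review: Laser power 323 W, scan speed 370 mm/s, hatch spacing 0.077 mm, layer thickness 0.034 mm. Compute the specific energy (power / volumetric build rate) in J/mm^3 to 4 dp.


Build rate = 370 * 0.077 * 0.034 = 0.96866 mm^3/s
SE = 323 / 0.96866 = 333.4503 J/mm^3


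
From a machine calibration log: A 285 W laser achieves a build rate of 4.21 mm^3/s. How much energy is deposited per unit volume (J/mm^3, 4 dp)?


SE = 285 / 4.21 = 67.696 J/mm^3


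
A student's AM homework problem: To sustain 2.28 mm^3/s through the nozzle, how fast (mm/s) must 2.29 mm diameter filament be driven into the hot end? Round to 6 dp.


A = pi*(2.29/2)^2 = 4.118707
v = 2.28 / 4.118707 = 0.553572 mm/s


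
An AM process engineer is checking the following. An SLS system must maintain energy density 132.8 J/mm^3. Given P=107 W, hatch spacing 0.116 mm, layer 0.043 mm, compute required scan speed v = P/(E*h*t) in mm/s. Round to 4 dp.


v = 107 / (132.8*0.116*0.043) = 161.5323 mm/s


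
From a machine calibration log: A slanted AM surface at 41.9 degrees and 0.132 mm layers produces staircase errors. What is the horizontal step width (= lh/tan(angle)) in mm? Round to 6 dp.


step = 0.132 / tan(41.9) = 0.147116 mm


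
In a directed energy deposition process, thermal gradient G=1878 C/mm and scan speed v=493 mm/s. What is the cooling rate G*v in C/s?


CR = 1878 * 493 = 925854 C/s


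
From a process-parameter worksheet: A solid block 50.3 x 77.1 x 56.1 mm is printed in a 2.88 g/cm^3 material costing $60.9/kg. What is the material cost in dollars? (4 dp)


V = 50.3 * 77.1 * 56.1 = 217563.093 mm^3 = 217.563093 cm^3
Mass = 217.563093 * 2.88 / 1000 = 0.62658171 kg
Cost = 0.62658171 * 60.9 = 38.1588 $


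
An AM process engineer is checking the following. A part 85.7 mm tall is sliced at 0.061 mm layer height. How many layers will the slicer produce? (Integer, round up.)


Layers = ceil(85.7/0.061) = 1405


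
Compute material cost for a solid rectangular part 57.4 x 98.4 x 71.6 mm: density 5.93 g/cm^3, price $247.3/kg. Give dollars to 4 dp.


V = 57.4 * 98.4 * 71.6 = 404408.256 mm^3 = 404.408256 cm^3
Mass = 404.408256 * 5.93 / 1000 = 2.39814096 kg
Cost = 2.39814096 * 247.3 = 593.0603 $


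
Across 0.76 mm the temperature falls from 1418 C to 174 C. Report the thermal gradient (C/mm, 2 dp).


G = (1418-174)/0.76 = 1636.84 C/mm


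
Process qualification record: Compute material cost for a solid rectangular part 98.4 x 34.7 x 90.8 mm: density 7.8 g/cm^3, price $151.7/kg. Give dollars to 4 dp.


V = 98.4 * 34.7 * 90.8 = 310034.784 mm^3 = 310.034784 cm^3
Mass = 310.034784 * 7.8 / 1000 = 2.41827132 kg
Cost = 2.41827132 * 151.7 = 366.8518 $


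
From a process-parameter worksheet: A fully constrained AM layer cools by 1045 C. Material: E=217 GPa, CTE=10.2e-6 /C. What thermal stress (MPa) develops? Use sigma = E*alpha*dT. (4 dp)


sigma = 217*1000 * 10.2e-6 * 1045 = 2313.003 MPa


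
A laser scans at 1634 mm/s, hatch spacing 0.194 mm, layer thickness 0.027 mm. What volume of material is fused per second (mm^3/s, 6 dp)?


Rate = 1634 * 0.194 * 0.027 = 8.558892 mm^3/s


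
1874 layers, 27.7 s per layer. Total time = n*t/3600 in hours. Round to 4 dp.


t = 1874 * 27.7 / 3600 = 14.4194 hrs


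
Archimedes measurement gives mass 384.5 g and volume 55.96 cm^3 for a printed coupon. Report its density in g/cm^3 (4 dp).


rho = 384.5 / 55.96 = 6.871 g/cm^3


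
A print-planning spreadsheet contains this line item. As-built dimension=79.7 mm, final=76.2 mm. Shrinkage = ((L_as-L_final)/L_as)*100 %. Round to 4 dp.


Shrinkage = ((79.7-76.2)/79.7)*100 = 4.3915 %


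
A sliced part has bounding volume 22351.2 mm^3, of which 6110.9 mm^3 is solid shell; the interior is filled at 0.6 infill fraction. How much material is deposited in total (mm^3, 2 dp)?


V_infill = (22351.2 - 6110.9) * 0.6 = 9744.18
V_total = 6110.9 + 9744.18 = 15855.08 mm^3


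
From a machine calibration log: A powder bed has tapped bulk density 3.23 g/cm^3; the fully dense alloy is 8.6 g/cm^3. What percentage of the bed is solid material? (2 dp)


Packing = (3.23/8.6)*100 = 37.56 %


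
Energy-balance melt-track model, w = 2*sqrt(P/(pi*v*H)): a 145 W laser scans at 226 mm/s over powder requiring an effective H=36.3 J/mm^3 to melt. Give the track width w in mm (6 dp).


w = 2*sqrt(145/(pi*226*36.3)) = 0.150014 mm


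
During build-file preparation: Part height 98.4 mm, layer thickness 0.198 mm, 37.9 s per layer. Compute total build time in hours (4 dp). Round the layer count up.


Layers = ceil(98.4/0.198) = 497
t = 497 * 37.9 / 3600 = 5.2323 hrs


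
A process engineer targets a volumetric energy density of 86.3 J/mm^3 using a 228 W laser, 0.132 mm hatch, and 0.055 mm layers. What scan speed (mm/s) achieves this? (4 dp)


v = 228 / (86.3*0.132*0.055) = 363.9045 mm/s


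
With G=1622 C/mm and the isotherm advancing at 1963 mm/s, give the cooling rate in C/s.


CR = 1622 * 1963 = 3183986 C/s


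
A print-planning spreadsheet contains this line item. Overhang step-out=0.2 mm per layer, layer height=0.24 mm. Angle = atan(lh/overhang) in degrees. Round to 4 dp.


angle = atan(0.24/0.2) = 50.1944 degrees


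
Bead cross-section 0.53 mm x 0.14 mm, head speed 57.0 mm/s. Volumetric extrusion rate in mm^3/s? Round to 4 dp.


Rate = 0.53 * 0.14 * 57.0 = 4.2294 mm^3/s


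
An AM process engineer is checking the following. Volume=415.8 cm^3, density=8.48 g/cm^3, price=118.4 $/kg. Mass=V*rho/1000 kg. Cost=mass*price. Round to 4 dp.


Mass = 415.8*8.48/1000 = 3.525984 kg
Cost = 3.525984 * 118.4 = 417.4765 $


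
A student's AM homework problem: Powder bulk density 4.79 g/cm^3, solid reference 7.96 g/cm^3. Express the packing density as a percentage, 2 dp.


Packing = (4.79/7.96)*100 = 60.18 %


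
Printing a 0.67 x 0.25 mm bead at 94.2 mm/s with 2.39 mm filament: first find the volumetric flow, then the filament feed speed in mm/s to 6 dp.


Q = 0.67 * 0.25 * 94.2 = 15.7785 mm^3/s
A_fil = pi*(2.39/2)^2 = 4.48627285 mm^2
v_feed = 15.7785 / 4.48627285 = 3.517062 mm/s


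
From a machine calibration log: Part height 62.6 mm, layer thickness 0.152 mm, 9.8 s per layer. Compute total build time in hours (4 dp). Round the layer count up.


Layers = ceil(62.6/0.152) = 412
t = 412 * 9.8 / 3600 = 1.1216 hrs


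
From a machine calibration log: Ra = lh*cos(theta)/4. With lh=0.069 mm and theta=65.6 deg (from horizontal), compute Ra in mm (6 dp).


Ra = 0.069 * cos(65.6) / 4 = 0.007126 mm


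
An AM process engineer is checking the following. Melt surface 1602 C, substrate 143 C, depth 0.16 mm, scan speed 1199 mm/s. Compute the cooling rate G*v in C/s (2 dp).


G = (1602-143)/0.16 = 9118.75 C/mm
CR = 9118.75 * 1199 = 10933381.25 C/s


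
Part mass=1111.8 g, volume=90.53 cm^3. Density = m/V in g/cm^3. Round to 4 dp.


rho = 1111.8 / 90.53 = 12.281 g/cm^3


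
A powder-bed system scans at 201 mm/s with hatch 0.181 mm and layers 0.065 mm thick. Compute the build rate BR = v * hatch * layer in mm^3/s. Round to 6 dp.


Rate = 201 * 0.181 * 0.065 = 2.364765 mm^3/s


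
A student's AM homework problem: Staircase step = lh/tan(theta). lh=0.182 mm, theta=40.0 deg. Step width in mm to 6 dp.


step = 0.182 / tan(40.0) = 0.216899 mm


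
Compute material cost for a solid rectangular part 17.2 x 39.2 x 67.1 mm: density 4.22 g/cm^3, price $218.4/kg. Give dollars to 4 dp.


V = 17.2 * 39.2 * 67.1 = 45241.504 mm^3 = 45.241504 cm^3
Mass = 45.241504 * 4.22 / 1000 = 0.19091915 kg
Cost = 0.19091915 * 218.4 = 41.6967 $


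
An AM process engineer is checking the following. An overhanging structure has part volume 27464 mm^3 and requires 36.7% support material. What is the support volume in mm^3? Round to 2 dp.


V_support = 27464 * 0.367 = 10079.29 mm^3


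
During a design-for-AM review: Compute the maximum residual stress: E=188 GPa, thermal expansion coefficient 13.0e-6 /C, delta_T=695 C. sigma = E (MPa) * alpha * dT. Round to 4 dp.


sigma = 188*1000 * 13.0e-6 * 695 = 1698.58 MPa


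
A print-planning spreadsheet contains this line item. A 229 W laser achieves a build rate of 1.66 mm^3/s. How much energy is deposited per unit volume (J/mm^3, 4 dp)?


SE = 229 / 1.66 = 137.9518 J/mm^3


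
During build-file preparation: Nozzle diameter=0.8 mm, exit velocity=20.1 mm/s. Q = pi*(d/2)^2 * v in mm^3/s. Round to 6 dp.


A = pi*(0.8/2)^2 = 0.50265482 mm^2
Q = 0.50265482 * 20.1 = 10.103362 mm^3/s


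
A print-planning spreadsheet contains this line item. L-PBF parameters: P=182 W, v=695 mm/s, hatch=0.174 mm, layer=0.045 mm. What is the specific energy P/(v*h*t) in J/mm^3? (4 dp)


Build rate = 695 * 0.174 * 0.045 = 5.44185 mm^3/s
SE = 182 / 5.44185 = 33.4445 J/mm^3
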